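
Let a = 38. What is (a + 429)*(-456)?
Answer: -212952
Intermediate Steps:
(a + 429)*(-456) = (38 + 429)*(-456) = 467*(-456) = -212952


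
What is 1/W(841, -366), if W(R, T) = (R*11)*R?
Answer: 1/7780091 ≈ 1.2853e-7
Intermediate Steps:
W(R, T) = 11*R² (W(R, T) = (11*R)*R = 11*R²)
1/W(841, -366) = 1/(11*841²) = 1/(11*707281) = 1/7780091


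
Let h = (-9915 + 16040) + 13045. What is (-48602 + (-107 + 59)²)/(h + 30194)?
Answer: -3307/3526 ≈ -0.93789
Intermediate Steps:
h = 19170 (h = 6125 + 13045 = 19170)
(-48602 + (-107 + 59)²)/(h + 30194) = (-48602 + (-107 + 59)²)/(19170 + 30194) = (-48602 + (-48)²)/49364 = (-48602 + 2304)*(1/49364) = -46298*1/49364 = -3307/3526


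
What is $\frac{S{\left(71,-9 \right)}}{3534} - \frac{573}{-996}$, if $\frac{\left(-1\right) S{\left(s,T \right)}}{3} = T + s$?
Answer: $\frac{3297}{6308} \approx 0.52267$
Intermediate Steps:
$S{\left(s,T \right)} = - 3 T - 3 s$ ($S{\left(s,T \right)} = - 3 \left(T + s\right) = - 3 T - 3 s$)
$\frac{S{\left(71,-9 \right)}}{3534} - \frac{573}{-996} = \frac{\left(-3\right) \left(-9\right) - 213}{3534} - \frac{573}{-996} = \left(27 - 213\right) \frac{1}{3534} - - \frac{191}{332} = \left(-186\right) \frac{1}{3534} + \frac{191}{332} = - \frac{1}{19} + \frac{191}{332} = \frac{3297}{6308}$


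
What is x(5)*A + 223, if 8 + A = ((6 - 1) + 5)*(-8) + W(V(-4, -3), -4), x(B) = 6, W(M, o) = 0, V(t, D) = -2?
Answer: -305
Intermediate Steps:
A = -88 (A = -8 + (((6 - 1) + 5)*(-8) + 0) = -8 + ((5 + 5)*(-8) + 0) = -8 + (10*(-8) + 0) = -8 + (-80 + 0) = -8 - 80 = -88)
x(5)*A + 223 = 6*(-88) + 223 = -528 + 223 = -305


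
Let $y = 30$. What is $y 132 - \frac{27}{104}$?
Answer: $\frac{411813}{104} \approx 3959.7$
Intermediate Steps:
$y 132 - \frac{27}{104} = 30 \cdot 132 - \frac{27}{104} = 3960 - \frac{27}{104} = \frac{411813}{104}$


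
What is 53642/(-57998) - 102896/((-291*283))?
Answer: 775091291/2388154647 ≈ 0.32456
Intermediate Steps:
53642/(-57998) - 102896/((-291*283)) = 53642*(-1/57998) - 102896/(-82353) = -26821/28999 - 102896*(-1/82353) = -26821/28999 + 102896/82353 = 775091291/2388154647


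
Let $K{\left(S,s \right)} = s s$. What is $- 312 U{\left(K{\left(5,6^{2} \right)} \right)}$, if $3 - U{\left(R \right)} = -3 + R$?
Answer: $402480$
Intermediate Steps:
$K{\left(S,s \right)} = s^{2}$
$U{\left(R \right)} = 6 - R$ ($U{\left(R \right)} = 3 - \left(-3 + R\right) = 6 - R$)
$- 312 U{\left(K{\left(5,6^{2} \right)} \right)} = - 312 \left(6 - \left(6^{2}\right)^{2}\right) = - 312 \left(6 - 36^{2}\right) = - 312 \left(6 - 1296\right) = \left(-312\right) \left(-1290\right) = 402480$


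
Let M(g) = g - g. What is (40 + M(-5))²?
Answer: 1600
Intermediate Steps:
M(g) = 0
(40 + M(-5))² = (40 + 0)² = 40² = 1600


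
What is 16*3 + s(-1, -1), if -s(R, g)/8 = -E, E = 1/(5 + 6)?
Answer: 536/11 ≈ 48.727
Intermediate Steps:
E = 1/11 ≈ 0.090909
s(R, g) = 8/11 (s(R, g) = -(-8)/11 = -8*(-1/11) = 8/11)
16*3 + s(-1, -1) = 16*3 + 8/11 = 48 + 8/11 = 536/11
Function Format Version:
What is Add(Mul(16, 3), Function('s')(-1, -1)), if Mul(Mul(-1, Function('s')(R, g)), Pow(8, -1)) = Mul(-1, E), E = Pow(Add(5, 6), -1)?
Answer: Rational(536, 11) ≈ 48.727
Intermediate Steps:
E = Rational(1, 11) (E = Pow(11, -1) = Rational(1, 11) ≈ 0.090909)
Function('s')(R, g) = Rational(8, 11) (Function('s')(R, g) = Mul(-8, Mul(-1, Rational(1, 11))) = Mul(-8, Rational(-1, 11)) = Rational(8, 11))
Add(Mul(16, 3), Function('s')(-1, -1)) = Add(Mul(16, 3), Rational(8, 11)) = Add(48, Rational(8, 11)) = Rational(536, 11)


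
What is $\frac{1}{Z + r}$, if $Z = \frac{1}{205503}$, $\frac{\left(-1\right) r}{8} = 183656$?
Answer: $- \frac{205503}{301934871743} \approx -6.8062 \cdot 10^{-7}$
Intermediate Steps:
$r = -1469248$ ($r = \left(-8\right) 183656 = -1469248$)
$Z = \frac{1}{205503} \approx 4.8661 \cdot 10^{-6}$
$\frac{1}{Z + r} = \frac{1}{\frac{1}{205503} - 1469248} = \frac{1}{- \frac{301934871743}{205503}} = - \frac{205503}{301934871743}$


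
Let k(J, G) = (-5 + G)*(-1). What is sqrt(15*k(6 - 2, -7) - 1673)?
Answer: I*sqrt(1493) ≈ 38.639*I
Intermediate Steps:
k(J, G) = 5 - G
sqrt(15*k(6 - 2, -7) - 1673) = sqrt(15*(5 - 1*(-7)) - 1673) = sqrt(15*(5 + 7) - 1673) = sqrt(15*12 - 1673) = sqrt(180 - 1673) = sqrt(-1493) = I*sqrt(1493)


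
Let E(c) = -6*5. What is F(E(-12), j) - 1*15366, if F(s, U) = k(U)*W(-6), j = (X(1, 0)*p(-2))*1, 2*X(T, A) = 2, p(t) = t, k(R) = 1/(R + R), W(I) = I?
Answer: -30729/2 ≈ -15365.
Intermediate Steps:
k(R) = 1/(2*R)
X(T, A) = 1 (X(T, A) = (½)*2 = 1)
E(c) = -30
j = -2 (j = (1*(-2))*1 = -2*1 = -2)
F(s, U) = -3/U (F(s, U) = (1/(2*U))*(-6) = -3/U)
F(E(-12), j) - 1*15366 = -3/(-2) - 1*15366 = -3*(-½) - 15366 = 3/2 - 15366 = -30729/2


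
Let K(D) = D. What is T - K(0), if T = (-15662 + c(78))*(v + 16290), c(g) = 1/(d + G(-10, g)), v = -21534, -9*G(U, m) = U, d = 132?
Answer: 49196761674/599 ≈ 8.2131e+7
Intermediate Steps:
G(U, m) = -U/9
c(g) = 9/1198 (c(g) = 1/(132 - ⅑*(-10)) = 1/(132 + 10/9) = 1/(1198/9) = 9/1198)
T = 49196761674/599 (T = (-15662 + 9/1198)*(-21534 + 16290) = -18763067/1198*(-5244) = 49196761674/599 ≈ 8.2131e+7)
T - K(0) = 49196761674/599 - 1*0 = 49196761674/599 + 0 = 49196761674/599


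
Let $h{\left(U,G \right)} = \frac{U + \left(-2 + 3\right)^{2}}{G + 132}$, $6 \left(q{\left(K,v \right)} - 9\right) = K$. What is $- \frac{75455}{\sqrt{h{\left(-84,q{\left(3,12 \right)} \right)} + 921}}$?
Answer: $- \frac{75455 \sqrt{73714991}}{260477} \approx -2487.1$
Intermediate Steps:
$q{\left(K,v \right)} = 9 + \frac{K}{6}$
$h{\left(U,G \right)} = \frac{1 + U}{132 + G}$ ($h{\left(U,G \right)} = \frac{U + 1^{2}}{132 + G} = \frac{U + 1}{132 + G} = \frac{1 + U}{132 + G}$)
$- \frac{75455}{\sqrt{h{\left(-84,q{\left(3,12 \right)} \right)} + 921}} = - \frac{75455}{\sqrt{\frac{1 - 84}{132 + \left(9 + \frac{1}{6} \cdot 3\right)} + 921}} = - \frac{75455}{\sqrt{\frac{1}{132 + \left(9 + \frac{1}{2}\right)} \left(-83\right) + 921}} = - \frac{75455}{\sqrt{\frac{1}{132 + \frac{19}{2}} \left(-83\right) + 921}} = - \frac{75455}{\sqrt{\frac{1}{\frac{283}{2}} \left(-83\right) + 921}} = - \frac{75455}{\sqrt{\frac{2}{283} \left(-83\right) + 921}} = - \frac{75455}{\sqrt{- \frac{166}{283} + 921}} = - \frac{75455}{\sqrt{\frac{260477}{283}}} = - \frac{75455}{\frac{1}{283} \sqrt{73714991}} = - 75455 \frac{\sqrt{73714991}}{260477} = - \frac{75455 \sqrt{73714991}}{260477}$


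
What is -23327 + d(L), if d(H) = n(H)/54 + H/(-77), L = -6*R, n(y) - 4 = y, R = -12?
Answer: -48495851/2079 ≈ -23327.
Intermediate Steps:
n(y) = 4 + y
L = 72 (L = -6*(-12) = 72)
d(H) = 2/27 + 23*H/4158 (d(H) = (4 + H)/54 + H/(-77) = (4 + H)*(1/54) + H*(-1/77) = (2/27 + H/54) - H/77 = 2/27 + 23*H/4158)
-23327 + d(L) = -23327 + (2/27 + (23/4158)*72) = -23327 + (2/27 + 92/231) = -23327 + 982/2079 = -48495851/2079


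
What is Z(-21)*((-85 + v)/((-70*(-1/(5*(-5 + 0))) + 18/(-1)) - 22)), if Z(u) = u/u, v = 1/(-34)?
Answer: 14455/7276 ≈ 1.9867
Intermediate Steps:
v = -1/34 ≈ -0.029412
Z(u) = 1
Z(-21)*((-85 + v)/((-70*(-1/(5*(-5 + 0))) + 18/(-1)) - 22)) = 1*((-85 - 1/34)/((-70*(-1/(5*(-5 + 0))) + 18/(-1)) - 22)) = 1*(-2891/(34*((-70/((-5*(-5))) + 18*(-1)) - 22))) = 1*(-2891/(34*((-70/25 - 18) - 22))) = 1*(-2891/(34*((-70*1/25 - 18) - 22))) = 1*(-2891/(34*((-14/5 - 18) - 22))) = 1*(-2891/(34*(-104/5 - 22))) = 1*(-2891/(34*(-214/5))) = 1*(-2891/34*(-5/214)) = 1*(14455/7276) = 14455/7276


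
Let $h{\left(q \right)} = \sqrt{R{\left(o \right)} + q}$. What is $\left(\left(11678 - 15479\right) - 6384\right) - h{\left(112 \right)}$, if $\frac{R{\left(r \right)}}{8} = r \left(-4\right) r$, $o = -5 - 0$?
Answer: $-10185 - 4 i \sqrt{43} \approx -10185.0 - 26.23 i$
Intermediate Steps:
$o = -5$ ($o = -5 + 0 = -5$)
$R{\left(r \right)} = - 32 r^{2}$ ($R{\left(r \right)} = 8 r \left(-4\right) r = 8 - 4 r r = 8 \left(- 4 r^{2}\right) = - 32 r^{2}$)
$h{\left(q \right)} = \sqrt{-800 + q}$ ($h{\left(q \right)} = \sqrt{- 32 \left(-5\right)^{2} + q} = \sqrt{\left(-32\right) 25 + q} = \sqrt{-800 + q}$)
$\left(\left(11678 - 15479\right) - 6384\right) - h{\left(112 \right)} = \left(\left(11678 - 15479\right) - 6384\right) - \sqrt{-800 + 112} = \left(-3801 - 6384\right) - \sqrt{-688} = -10185 - 4 i \sqrt{43}$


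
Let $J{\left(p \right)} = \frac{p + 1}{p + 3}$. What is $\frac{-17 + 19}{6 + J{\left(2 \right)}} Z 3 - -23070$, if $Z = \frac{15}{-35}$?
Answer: $\frac{1776360}{77} \approx 23070.0$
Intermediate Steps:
$Z = - \frac{3}{7}$ ($Z = 15 \left(- \frac{1}{35}\right) = - \frac{3}{7} \approx -0.42857$)
$J{\left(p \right)} = \frac{1 + p}{3 + p}$
$\frac{-17 + 19}{6 + J{\left(2 \right)}} Z 3 - -23070 = \frac{-17 + 19}{6 + \frac{1 + 2}{3 + 2}} \left(- \frac{3}{7}\right) 3 - -23070 = \frac{2}{6 + \frac{1}{5} \cdot 3} \left(- \frac{3}{7}\right) 3 + 23070 = \frac{2}{6 + \frac{3}{5}} \left(- \frac{3}{7}\right) 3 + 23070 = \frac{2}{\frac{33}{5}} \left(- \frac{3}{7}\right) 3 + 23070 = 2 \cdot \frac{5}{33} \left(- \frac{3}{7}\right) 3 + 23070 = \frac{10}{33} \left(- \frac{3}{7}\right) 3 + 23070 = \left(- \frac{10}{77}\right) 3 + 23070 = - \frac{30}{77} + 23070 = \frac{1776360}{77}$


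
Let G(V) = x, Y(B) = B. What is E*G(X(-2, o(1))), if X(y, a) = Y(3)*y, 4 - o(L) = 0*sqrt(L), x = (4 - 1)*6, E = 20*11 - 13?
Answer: 3726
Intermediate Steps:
E = 207 (E = 220 - 13 = 207)
x = 18 (x = 3*6 = 18)
o(L) = 4 (o(L) = 4 - 0*sqrt(L) = 4 - 1*0 = 4 + 0 = 4)
X(y, a) = 3*y
G(V) = 18
E*G(X(-2, o(1))) = 207*18 = 3726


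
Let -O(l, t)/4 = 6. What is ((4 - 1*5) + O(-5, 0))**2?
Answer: 625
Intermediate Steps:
O(l, t) = -24 (O(l, t) = -4*6 = -24)
((4 - 1*5) + O(-5, 0))**2 = ((4 - 1*5) - 24)**2 = ((4 - 5) - 24)**2 = (-1 - 24)**2 = (-25)**2 = 625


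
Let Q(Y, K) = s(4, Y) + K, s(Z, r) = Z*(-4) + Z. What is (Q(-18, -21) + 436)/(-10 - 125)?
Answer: -403/135 ≈ -2.9852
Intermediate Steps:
s(Z, r) = -3*Z (s(Z, r) = -4*Z + Z = -3*Z)
Q(Y, K) = -12 + K (Q(Y, K) = -3*4 + K = -12 + K)
(Q(-18, -21) + 436)/(-10 - 125) = ((-12 - 21) + 436)/(-10 - 125) = (-33 + 436)/(-135) = 403*(-1/135) = -403/135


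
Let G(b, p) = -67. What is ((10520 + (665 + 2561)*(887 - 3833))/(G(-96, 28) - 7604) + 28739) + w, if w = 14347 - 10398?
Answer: 260242924/7671 ≈ 33926.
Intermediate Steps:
w = 3949
((10520 + (665 + 2561)*(887 - 3833))/(G(-96, 28) - 7604) + 28739) + w = ((10520 + (665 + 2561)*(887 - 3833))/(-67 - 7604) + 28739) + 3949 = ((10520 + 3226*(-2946))/(-7671) + 28739) + 3949 = ((10520 - 9503796)*(-1/7671) + 28739) + 3949 = (-9493276*(-1/7671) + 28739) + 3949 = (9493276/7671 + 28739) + 3949 = 229950145/7671 + 3949 = 260242924/7671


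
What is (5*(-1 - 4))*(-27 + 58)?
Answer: -775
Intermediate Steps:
(5*(-1 - 4))*(-27 + 58) = (5*(-5))*31 = -25*31 = -775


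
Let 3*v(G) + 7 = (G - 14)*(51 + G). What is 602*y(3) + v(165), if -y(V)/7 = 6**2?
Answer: -422503/3 ≈ -1.4083e+5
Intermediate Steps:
y(V) = -252 (y(V) = -7*6**2 = -7*36 = -252)
v(G) = -7/3 + (-14 + G)*(51 + G)/3 (v(G) = -7/3 + ((G - 14)*(51 + G))/3 = -7/3 + ((-14 + G)*(51 + G))/3 = -7/3 + (-14 + G)*(51 + G)/3)
602*y(3) + v(165) = 602*(-252) + (-721/3 + (1/3)*165**2 + (37/3)*165) = -151704 + (-721/3 + (1/3)*27225 + 2035) = -151704 + (-721/3 + 9075 + 2035) = -151704 + 32609/3 = -422503/3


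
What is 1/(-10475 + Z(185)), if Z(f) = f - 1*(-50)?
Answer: -1/10240 ≈ -9.7656e-5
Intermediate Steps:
Z(f) = 50 + f (Z(f) = f + 50 = 50 + f)
1/(-10475 + Z(185)) = 1/(-10475 + (50 + 185)) = 1/(-10475 + 235) = 1/(-10240) = -1/10240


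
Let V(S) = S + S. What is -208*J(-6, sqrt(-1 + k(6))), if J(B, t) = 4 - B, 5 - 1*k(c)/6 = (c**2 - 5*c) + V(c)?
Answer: -2080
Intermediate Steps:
V(S) = 2*S
k(c) = 30 - 6*c**2 + 18*c (k(c) = 30 - 6*((c**2 - 5*c) + 2*c) = 30 - 6*(c**2 - 3*c) = 30 + (-6*c**2 + 18*c) = 30 - 6*c**2 + 18*c)
-208*J(-6, sqrt(-1 + k(6))) = -208*(4 - 1*(-6)) = -208*(4 + 6) = -208*10 = -2080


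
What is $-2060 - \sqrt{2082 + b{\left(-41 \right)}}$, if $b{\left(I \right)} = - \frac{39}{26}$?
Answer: $-2060 - \frac{\sqrt{8322}}{2} \approx -2105.6$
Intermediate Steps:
$b{\left(I \right)} = - \frac{3}{2}$ ($b{\left(I \right)} = \left(-39\right) \frac{1}{26} = - \frac{3}{2}$)
$-2060 - \sqrt{2082 + b{\left(-41 \right)}} = -2060 - \sqrt{2082 - \frac{3}{2}} = -2060 - \sqrt{\frac{4161}{2}} = -2060 - \frac{\sqrt{8322}}{2}$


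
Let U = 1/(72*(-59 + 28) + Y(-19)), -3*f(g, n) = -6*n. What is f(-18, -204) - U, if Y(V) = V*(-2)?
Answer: -895151/2194 ≈ -408.00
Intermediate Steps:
f(g, n) = 2*n (f(g, n) = -(-2)*n = 2*n)
Y(V) = -2*V
U = -1/2194 (U = 1/(72*(-59 + 28) - 2*(-19)) = 1/(72*(-31) + 38) = 1/(-2232 + 38) = 1/(-2194) = -1/2194 ≈ -0.00045579)
f(-18, -204) - U = 2*(-204) - 1*(-1/2194) = -408 + 1/2194 = -895151/2194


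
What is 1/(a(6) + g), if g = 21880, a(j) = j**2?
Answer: 1/21916 ≈ 4.5629e-5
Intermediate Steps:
1/(a(6) + g) = 1/(6**2 + 21880) = 1/(36 + 21880) = 1/21916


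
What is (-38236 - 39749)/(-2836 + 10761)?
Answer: -15597/1585 ≈ -9.8404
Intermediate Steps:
(-38236 - 39749)/(-2836 + 10761) = -77985/7925 = -77985*1/7925 = -15597/1585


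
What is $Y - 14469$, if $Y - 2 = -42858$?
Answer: $-57325$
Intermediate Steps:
$Y = -42856$ ($Y = 2 - 42858 = -42856$)
$Y - 14469 = -42856 - 14469 = -57325$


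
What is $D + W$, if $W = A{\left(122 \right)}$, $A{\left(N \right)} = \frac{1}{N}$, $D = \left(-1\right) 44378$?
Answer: $- \frac{5414115}{122} \approx -44378.0$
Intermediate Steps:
$D = -44378$
$W = \frac{1}{122} \approx 0.0081967$
$D + W = -44378 + \frac{1}{122} = - \frac{5414115}{122}$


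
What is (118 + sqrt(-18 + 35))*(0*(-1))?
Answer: 0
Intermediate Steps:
(118 + sqrt(-18 + 35))*(0*(-1)) = (118 + sqrt(17))*0 = 0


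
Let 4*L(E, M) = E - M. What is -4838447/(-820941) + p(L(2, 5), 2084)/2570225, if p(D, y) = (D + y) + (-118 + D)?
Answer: 24875020358339/4220006163450 ≈ 5.8945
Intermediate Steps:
L(E, M) = -M/4 + E/4 (L(E, M) = (E - M)/4 = -M/4 + E/4)
p(D, y) = -118 + y + 2*D
-4838447/(-820941) + p(L(2, 5), 2084)/2570225 = -4838447/(-820941) + (-118 + 2084 + 2*(-1/4*5 + (1/4)*2))/2570225 = -4838447*(-1/820941) + (-118 + 2084 + 2*(-5/4 + 1/2))*(1/2570225) = 4838447/820941 + (-118 + 2084 + 2*(-3/4))*(1/2570225) = 4838447/820941 + (-118 + 2084 - 3/2)*(1/2570225) = 4838447/820941 + (3929/2)*(1/2570225) = 4838447/820941 + 3929/5140450 = 24875020358339/4220006163450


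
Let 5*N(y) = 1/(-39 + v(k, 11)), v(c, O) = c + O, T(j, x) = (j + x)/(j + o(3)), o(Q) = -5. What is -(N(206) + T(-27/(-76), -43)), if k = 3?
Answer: -404772/44125 ≈ -9.1733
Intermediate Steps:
T(j, x) = (j + x)/(-5 + j) (T(j, x) = (j + x)/(j - 5) = (j + x)/(-5 + j))
v(c, O) = O + c
N(y) = -1/125 (N(y) = 1/(5*(-39 + (11 + 3))) = 1/(5*(-39 + 14)) = (1/5)/(-25) = (1/5)*(-1/25) = -1/125)
-(N(206) + T(-27/(-76), -43)) = -(-1/125 + (-27/(-76) - 43)/(-5 - 27/(-76))) = -(-1/125 + (-27*(-1/76) - 43)/(-5 - 27*(-1/76))) = -(-1/125 + (27/76 - 43)/(-5 + 27/76)) = -(-1/125 - 3241/76/(-353/76)) = -(-1/125 - 76/353*(-3241/76)) = -(-1/125 + 3241/353) = -1*404772/44125 = -404772/44125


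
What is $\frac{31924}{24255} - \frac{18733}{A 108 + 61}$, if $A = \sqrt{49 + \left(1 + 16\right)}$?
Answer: $\frac{4013351999}{1429371405} - \frac{155628 \sqrt{66}}{58931} \approx -18.647$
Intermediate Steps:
$A = \sqrt{66}$ ($A = \sqrt{49 + 17} = \sqrt{66} \approx 8.124$)
$\frac{31924}{24255} - \frac{18733}{A 108 + 61} = \frac{31924}{24255} - \frac{18733}{\sqrt{66} \cdot 108 + 61} = 31924 \cdot \frac{1}{24255} - \frac{18733}{108 \sqrt{66} + 61} = \frac{31924}{24255} - \frac{18733}{61 + 108 \sqrt{66}}$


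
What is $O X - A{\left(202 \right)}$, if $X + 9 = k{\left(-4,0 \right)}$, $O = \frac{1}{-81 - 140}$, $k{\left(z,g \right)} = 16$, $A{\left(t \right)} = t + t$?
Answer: $- \frac{89291}{221} \approx -404.03$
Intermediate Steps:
$A{\left(t \right)} = 2 t$
$O = - \frac{1}{221}$ ($O = \frac{1}{-221} = - \frac{1}{221} \approx -0.0045249$)
$X = 7$ ($X = -9 + 16 = 7$)
$O X - A{\left(202 \right)} = \left(- \frac{1}{221}\right) 7 - 2 \cdot 202 = - \frac{7}{221} - 404 = - \frac{89291}{221}$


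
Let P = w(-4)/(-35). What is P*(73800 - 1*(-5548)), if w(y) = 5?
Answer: -79348/7 ≈ -11335.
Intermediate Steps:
P = -1/7 (P = 5/(-35) = 5*(-1/35) = -1/7 ≈ -0.14286)
P*(73800 - 1*(-5548)) = -(73800 - 1*(-5548))/7 = -(73800 + 5548)/7 = -1/7*79348 = -79348/7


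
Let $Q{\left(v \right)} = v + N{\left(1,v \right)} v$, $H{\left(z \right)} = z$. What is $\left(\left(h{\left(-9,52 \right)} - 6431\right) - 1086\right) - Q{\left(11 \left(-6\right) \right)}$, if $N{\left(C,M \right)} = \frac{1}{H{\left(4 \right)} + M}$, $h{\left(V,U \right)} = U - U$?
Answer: $- \frac{231014}{31} \approx -7452.1$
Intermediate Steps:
$h{\left(V,U \right)} = 0$
$N{\left(C,M \right)} = \frac{1}{4 + M}$
$Q{\left(v \right)} = v + \frac{v}{4 + v}$
$\left(\left(h{\left(-9,52 \right)} - 6431\right) - 1086\right) - Q{\left(11 \left(-6\right) \right)} = \left(\left(0 - 6431\right) - 1086\right) - \frac{11 \left(-6\right) \left(5 + 11 \left(-6\right)\right)}{4 + 11 \left(-6\right)} = \left(-6431 - 1086\right) - - \frac{66 \left(5 - 66\right)}{4 - 66} = -7517 - \left(-66\right) \frac{1}{-62} \left(-61\right) = -7517 - \left(-66\right) \left(- \frac{1}{62}\right) \left(-61\right) = -7517 - - \frac{2013}{31} = -7517 + \frac{2013}{31} = - \frac{231014}{31}$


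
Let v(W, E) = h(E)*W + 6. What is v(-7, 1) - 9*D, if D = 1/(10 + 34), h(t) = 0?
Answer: 255/44 ≈ 5.7955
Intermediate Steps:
D = 1/44 ≈ 0.022727
v(W, E) = 6 (v(W, E) = 0*W + 6 = 0 + 6 = 6)
v(-7, 1) - 9*D = 6 - 9*1/44 = 6 - 9/44 = 255/44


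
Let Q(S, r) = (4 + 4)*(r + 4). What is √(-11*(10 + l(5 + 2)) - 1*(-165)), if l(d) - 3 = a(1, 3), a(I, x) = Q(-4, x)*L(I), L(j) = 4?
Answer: I*√2442 ≈ 49.417*I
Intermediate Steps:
Q(S, r) = 32 + 8*r (Q(S, r) = 8*(4 + r) = 32 + 8*r)
a(I, x) = 128 + 32*x (a(I, x) = (32 + 8*x)*4 = 128 + 32*x)
l(d) = 227 (l(d) = 3 + (128 + 32*3) = 3 + (128 + 96) = 3 + 224 = 227)
√(-11*(10 + l(5 + 2)) - 1*(-165)) = √(-11*(10 + 227) - 1*(-165)) = √(-11*237 + 165) = √(-2607 + 165) = √(-2442) = I*√2442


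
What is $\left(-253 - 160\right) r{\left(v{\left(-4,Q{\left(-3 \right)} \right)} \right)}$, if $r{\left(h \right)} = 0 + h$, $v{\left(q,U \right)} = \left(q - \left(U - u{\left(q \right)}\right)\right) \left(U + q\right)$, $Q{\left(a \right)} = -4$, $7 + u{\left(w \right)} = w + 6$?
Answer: $-16520$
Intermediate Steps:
$u{\left(w \right)} = -1 + w$ ($u{\left(w \right)} = -7 + \left(w + 6\right) = -7 + \left(6 + w\right) = -1 + w$)
$v{\left(q,U \right)} = \left(U + q\right) \left(-1 - U + 2 q\right)$ ($v{\left(q,U \right)} = \left(q - \left(1 + U - q\right)\right) \left(U + q\right) = \left(-1 - U + 2 q\right) \left(U + q\right) = \left(U + q\right) \left(-1 - U + 2 q\right)$)
$r{\left(h \right)} = h$
$\left(-253 - 160\right) r{\left(v{\left(-4,Q{\left(-3 \right)} \right)} \right)} = \left(-253 - 160\right) \left(\left(-1\right) \left(-4\right) - -4 - \left(-4\right)^{2} + 2 \left(-4\right)^{2} - -16\right) = \left(-253 - 160\right) \left(4 + 4 - 16 + 2 \cdot 16 + 16\right) = - 413 \left(4 + 4 - 16 + 32 + 16\right) = \left(-413\right) 40 = -16520$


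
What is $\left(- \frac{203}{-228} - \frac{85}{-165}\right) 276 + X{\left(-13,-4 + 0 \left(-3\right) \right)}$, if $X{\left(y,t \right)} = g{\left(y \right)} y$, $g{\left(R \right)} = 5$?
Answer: $\frac{67490}{209} \approx 322.92$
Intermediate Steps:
$X{\left(y,t \right)} = 5 y$
$\left(- \frac{203}{-228} - \frac{85}{-165}\right) 276 + X{\left(-13,-4 + 0 \left(-3\right) \right)} = \left(- \frac{203}{-228} - \frac{85}{-165}\right) 276 + 5 \left(-13\right) = \left(\left(-203\right) \left(- \frac{1}{228}\right) - - \frac{17}{33}\right) 276 - 65 = \left(\frac{203}{228} + \frac{17}{33}\right) 276 - 65 = \frac{1175}{836} \cdot 276 - 65 = \frac{81075}{209} - 65 = \frac{67490}{209}$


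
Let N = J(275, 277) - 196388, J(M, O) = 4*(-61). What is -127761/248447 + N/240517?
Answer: -79581322941/59755727099 ≈ -1.3318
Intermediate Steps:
J(M, O) = -244
N = -196632 (N = -244 - 196388 = -196632)
-127761/248447 + N/240517 = -127761/248447 - 196632/240517 = -79581322941/59755727099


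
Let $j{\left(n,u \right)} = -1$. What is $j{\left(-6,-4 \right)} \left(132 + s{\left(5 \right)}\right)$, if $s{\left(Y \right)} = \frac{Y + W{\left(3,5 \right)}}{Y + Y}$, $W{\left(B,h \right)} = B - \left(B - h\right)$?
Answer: $-133$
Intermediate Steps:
$W{\left(B,h \right)} = h$
$s{\left(Y \right)} = \frac{5 + Y}{2 Y}$ ($s{\left(Y \right)} = \frac{Y + 5}{Y + Y} = \frac{5 + Y}{2 Y}$)
$j{\left(-6,-4 \right)} \left(132 + s{\left(5 \right)}\right) = - (132 + \frac{5 + 5}{2 \cdot 5}) = - (132 + \frac{1}{2} \cdot \frac{1}{5} \cdot 10) = - (132 + 1) = \left(-1\right) 133 = -133$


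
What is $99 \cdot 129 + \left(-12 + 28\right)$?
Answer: $12787$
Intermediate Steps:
$99 \cdot 129 + \left(-12 + 28\right) = 12771 + 16 = 12787$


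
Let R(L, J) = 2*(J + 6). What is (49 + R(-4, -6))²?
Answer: 2401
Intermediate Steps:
R(L, J) = 12 + 2*J (R(L, J) = 2*(6 + J) = 12 + 2*J)
(49 + R(-4, -6))² = (49 + (12 + 2*(-6)))² = (49 + (12 - 12))² = (49 + 0)² = 49² = 2401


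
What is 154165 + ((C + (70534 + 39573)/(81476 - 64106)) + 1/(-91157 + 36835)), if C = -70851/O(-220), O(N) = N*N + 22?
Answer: 160090344356025307/1038402240570 ≈ 1.5417e+5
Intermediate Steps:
O(N) = 22 + N² (O(N) = N² + 22 = 22 + N²)
C = -6441/4402 (C = -70851/(22 + (-220)²) = -70851/(22 + 48400) = -70851/48422 = -70851*1/48422 = -6441/4402 ≈ -1.4632)
154165 + ((C + (70534 + 39573)/(81476 - 64106)) + 1/(-91157 + 36835)) = 154165 + ((-6441/4402 + (70534 + 39573)/(81476 - 64106)) + 1/(-91157 + 36835)) = 154165 + ((-6441/4402 + 110107/17370) + 1/(-54322)) = 154165 + ((-6441/4402 + 110107*(1/17370)) - 1/54322) = 154165 + ((-6441/4402 + 110107/17370) - 1/54322) = 154165 + (93202711/19115685 - 1/54322) = 154165 + 5062938551257/1038402240570 = 160090344356025307/1038402240570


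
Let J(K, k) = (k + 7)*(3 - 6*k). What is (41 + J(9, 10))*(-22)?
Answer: 20416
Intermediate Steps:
J(K, k) = (3 - 6*k)*(7 + k) (J(K, k) = (7 + k)*(3 - 6*k) = (3 - 6*k)*(7 + k))
(41 + J(9, 10))*(-22) = (41 + (21 - 39*10 - 6*10²))*(-22) = (41 + (21 - 390 - 6*100))*(-22) = (41 + (21 - 390 - 600))*(-22) = (41 - 969)*(-22) = -928*(-22) = 20416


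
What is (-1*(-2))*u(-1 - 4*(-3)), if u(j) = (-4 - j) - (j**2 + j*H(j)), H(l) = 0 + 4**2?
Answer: -624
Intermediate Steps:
H(l) = 16 (H(l) = 0 + 16 = 16)
u(j) = -4 - j**2 - 17*j (u(j) = (-4 - j) - (j**2 + j*16) = (-4 - j) - (j**2 + 16*j) = (-4 - j) + (-j**2 - 16*j) = -4 - j**2 - 17*j)
(-1*(-2))*u(-1 - 4*(-3)) = (-1*(-2))*(-4 - (-1 - 4*(-3))**2 - 17*(-1 - 4*(-3))) = 2*(-4 - (-1 + 12)**2 - 17*(-1 + 12)) = 2*(-4 - 1*11**2 - 17*11) = 2*(-4 - 1*121 - 187) = 2*(-4 - 121 - 187) = 2*(-312) = -624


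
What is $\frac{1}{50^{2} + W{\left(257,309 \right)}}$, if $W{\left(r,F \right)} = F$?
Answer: $\frac{1}{2809} \approx 0.000356$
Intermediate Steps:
$\frac{1}{50^{2} + W{\left(257,309 \right)}} = \frac{1}{50^{2} + 309} = \frac{1}{2500 + 309} = \frac{1}{2809}$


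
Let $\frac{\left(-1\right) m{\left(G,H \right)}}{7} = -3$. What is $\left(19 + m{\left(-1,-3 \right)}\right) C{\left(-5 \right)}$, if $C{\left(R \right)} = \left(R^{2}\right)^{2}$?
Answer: $25000$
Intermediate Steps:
$m{\left(G,H \right)} = 21$ ($m{\left(G,H \right)} = \left(-7\right) \left(-3\right) = 21$)
$C{\left(R \right)} = R^{4}$
$\left(19 + m{\left(-1,-3 \right)}\right) C{\left(-5 \right)} = \left(19 + 21\right) \left(-5\right)^{4} = 40 \cdot 625 = 25000$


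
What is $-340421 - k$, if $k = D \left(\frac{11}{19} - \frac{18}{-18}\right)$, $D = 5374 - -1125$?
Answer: $- \frac{6662969}{19} \approx -3.5068 \cdot 10^{5}$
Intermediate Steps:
$D = 6499$ ($D = 5374 + 1125 = 6499$)
$k = \frac{194970}{19}$ ($k = 6499 \left(\frac{11}{19} - \frac{18}{-18}\right) = 6499 \left(11 \cdot \frac{1}{19} - -1\right) = 6499 \left(\frac{11}{19} + 1\right) = 6499 \cdot \frac{30}{19} = \frac{194970}{19} \approx 10262.0$)
$-340421 - k = -340421 - \frac{194970}{19} = - \frac{6662969}{19}$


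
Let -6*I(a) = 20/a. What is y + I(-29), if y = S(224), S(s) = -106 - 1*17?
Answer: -10691/87 ≈ -122.89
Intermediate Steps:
S(s) = -123 (S(s) = -106 - 17 = -123)
I(a) = -10/(3*a)
y = -123
y + I(-29) = -123 - 10/3/(-29) = -123 - 10/3*(-1/29) = -123 + 10/87 = -10691/87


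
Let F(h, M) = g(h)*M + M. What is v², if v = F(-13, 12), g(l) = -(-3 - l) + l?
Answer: 69696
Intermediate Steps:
g(l) = 3 + 2*l (g(l) = (3 + l) + l = 3 + 2*l)
F(h, M) = M + M*(3 + 2*h) (F(h, M) = (3 + 2*h)*M + M = M*(3 + 2*h) + M = M + M*(3 + 2*h))
v = -264 (v = 2*12*(2 - 13) = 2*12*(-11) = -264)
v² = (-264)² = 69696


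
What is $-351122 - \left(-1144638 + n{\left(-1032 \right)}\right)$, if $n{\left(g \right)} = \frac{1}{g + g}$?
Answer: $\frac{1637817025}{2064} \approx 7.9352 \cdot 10^{5}$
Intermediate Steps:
$n{\left(g \right)} = \frac{1}{2 g}$
$-351122 - \left(-1144638 + n{\left(-1032 \right)}\right) = -351122 - \left(-1144638 + \frac{1}{2 \left(-1032\right)}\right) = -351122 - \left(-1144638 + \frac{1}{2} \left(- \frac{1}{1032}\right)\right) = -351122 - \left(-1144638 - \frac{1}{2064}\right) = -351122 - - \frac{2362532833}{2064} = -351122 + \frac{2362532833}{2064} = \frac{1637817025}{2064}$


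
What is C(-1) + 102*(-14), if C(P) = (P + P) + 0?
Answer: -1430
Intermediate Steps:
C(P) = 2*P (C(P) = 2*P + 0 = 2*P)
C(-1) + 102*(-14) = 2*(-1) + 102*(-14) = -2 - 1428 = -1430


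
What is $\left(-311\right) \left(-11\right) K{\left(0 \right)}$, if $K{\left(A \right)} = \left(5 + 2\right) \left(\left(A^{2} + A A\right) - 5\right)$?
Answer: $-119735$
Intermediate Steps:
$K{\left(A \right)} = -35 + 14 A^{2}$ ($K{\left(A \right)} = 7 \left(\left(A^{2} + A^{2}\right) - 5\right) = 7 \left(2 A^{2} - 5\right) = 7 \left(-5 + 2 A^{2}\right) = -35 + 14 A^{2}$)
$\left(-311\right) \left(-11\right) K{\left(0 \right)} = \left(-311\right) \left(-11\right) \left(-35 + 14 \cdot 0^{2}\right) = 3421 \left(-35 + 14 \cdot 0\right) = 3421 \left(-35 + 0\right) = 3421 \left(-35\right) = -119735$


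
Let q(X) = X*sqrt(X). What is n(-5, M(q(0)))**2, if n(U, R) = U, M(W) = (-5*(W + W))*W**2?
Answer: 25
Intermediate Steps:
q(X) = X**(3/2)
M(W) = -10*W**3 (M(W) = (-10*W)*W**2 = -10*W**3)
n(-5, M(q(0)))**2 = (-5)**2 = 25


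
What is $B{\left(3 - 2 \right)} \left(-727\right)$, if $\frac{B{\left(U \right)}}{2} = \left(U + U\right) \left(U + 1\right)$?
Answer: $-5816$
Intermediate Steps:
$B{\left(U \right)} = 4 U \left(1 + U\right)$ ($B{\left(U \right)} = 2 \left(U + U\right) \left(U + 1\right) = 2 \cdot 2 U \left(1 + U\right) = 4 U \left(1 + U\right)$)
$B{\left(3 - 2 \right)} \left(-727\right) = 4 \left(3 - 2\right) \left(1 + \left(3 - 2\right)\right) \left(-727\right) = 4 \cdot 1 \left(1 + 1\right) \left(-727\right) = 4 \cdot 1 \cdot 2 \left(-727\right) = 8 \left(-727\right) = -5816$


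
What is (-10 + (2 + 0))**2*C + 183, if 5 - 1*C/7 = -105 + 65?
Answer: 20343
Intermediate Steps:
C = 315 (C = 35 - 7*(-105 + 65) = 35 - 7*(-40) = 35 + 280 = 315)
(-10 + (2 + 0))**2*C + 183 = (-10 + (2 + 0))**2*315 + 183 = (-10 + 2)**2*315 + 183 = (-8)**2*315 + 183 = 64*315 + 183 = 20160 + 183 = 20343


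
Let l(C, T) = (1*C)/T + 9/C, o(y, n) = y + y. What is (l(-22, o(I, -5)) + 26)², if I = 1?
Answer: 103041/484 ≈ 212.89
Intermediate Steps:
o(y, n) = 2*y
l(C, T) = 9/C + C/T (l(C, T) = C/T + 9/C = 9/C + C/T)
(l(-22, o(I, -5)) + 26)² = ((9/(-22) - 22/(2*1)) + 26)² = ((9*(-1/22) - 22/2) + 26)² = ((-9/22 - 22*½) + 26)² = ((-9/22 - 11) + 26)² = (-251/22 + 26)² = (321/22)² = 103041/484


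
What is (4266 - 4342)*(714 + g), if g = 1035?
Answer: -132924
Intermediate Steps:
(4266 - 4342)*(714 + g) = (4266 - 4342)*(714 + 1035) = -76*1749 = -132924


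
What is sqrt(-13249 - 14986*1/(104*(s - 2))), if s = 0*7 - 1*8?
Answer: I*sqrt(894658310)/260 ≈ 115.04*I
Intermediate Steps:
s = -8 (s = 0 - 8 = -8)
sqrt(-13249 - 14986*1/(104*(s - 2))) = sqrt(-13249 - 14986*1/(104*(-8 - 2))) = sqrt(-13249 - 14986/(104*(-10))) = sqrt(-13249 - 14986/(-1040)) = sqrt(-13249 - 14986*(-1/1040)) = sqrt(-13249 + 7493/520) = sqrt(-6881987/520) = I*sqrt(894658310)/260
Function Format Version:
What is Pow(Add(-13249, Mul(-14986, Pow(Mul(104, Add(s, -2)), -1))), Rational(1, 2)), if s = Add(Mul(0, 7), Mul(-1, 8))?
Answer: Mul(Rational(1, 260), I, Pow(894658310, Rational(1, 2))) ≈ Mul(115.04, I)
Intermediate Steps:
s = -8 (s = Add(0, -8) = -8)
Pow(Add(-13249, Mul(-14986, Pow(Mul(104, Add(s, -2)), -1))), Rational(1, 2)) = Pow(Add(-13249, Mul(-14986, Pow(Mul(104, Add(-8, -2)), -1))), Rational(1, 2)) = Pow(Add(-13249, Mul(-14986, Pow(Mul(104, -10), -1))), Rational(1, 2)) = Pow(Add(-13249, Mul(-14986, Pow(-1040, -1))), Rational(1, 2)) = Pow(Add(-13249, Mul(-14986, Rational(-1, 1040))), Rational(1, 2)) = Pow(Add(-13249, Rational(7493, 520)), Rational(1, 2)) = Pow(Rational(-6881987, 520), Rational(1, 2)) = Mul(Rational(1, 260), I, Pow(894658310, Rational(1, 2)))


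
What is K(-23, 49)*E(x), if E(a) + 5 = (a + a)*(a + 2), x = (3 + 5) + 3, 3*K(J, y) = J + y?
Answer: 7306/3 ≈ 2435.3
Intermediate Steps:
K(J, y) = J/3 + y/3 (K(J, y) = (J + y)/3 = J/3 + y/3)
x = 11 (x = 8 + 3 = 11)
E(a) = -5 + 2*a*(2 + a) (E(a) = -5 + (a + a)*(a + 2) = -5 + (2*a)*(2 + a) = -5 + 2*a*(2 + a))
K(-23, 49)*E(x) = ((⅓)*(-23) + (⅓)*49)*(-5 + 2*11² + 4*11) = (-23/3 + 49/3)*(-5 + 2*121 + 44) = 26*(-5 + 242 + 44)/3 = (26/3)*281 = 7306/3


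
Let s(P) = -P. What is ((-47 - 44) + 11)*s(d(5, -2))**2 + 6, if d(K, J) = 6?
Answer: -2874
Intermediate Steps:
((-47 - 44) + 11)*s(d(5, -2))**2 + 6 = ((-47 - 44) + 11)*(-1*6)**2 + 6 = (-91 + 11)*(-6)**2 + 6 = -80*36 + 6 = -2880 + 6 = -2874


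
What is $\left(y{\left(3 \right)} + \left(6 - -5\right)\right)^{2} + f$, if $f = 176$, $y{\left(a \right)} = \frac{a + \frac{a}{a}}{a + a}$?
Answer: $\frac{2809}{9} \approx 312.11$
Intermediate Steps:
$y{\left(a \right)} = \frac{1 + a}{2 a}$ ($y{\left(a \right)} = \frac{a + 1}{2 a} = \left(1 + a\right) \frac{1}{2 a} = \frac{1 + a}{2 a}$)
$\left(y{\left(3 \right)} + \left(6 - -5\right)\right)^{2} + f = \left(\frac{1 + 3}{2 \cdot 3} + \left(6 - -5\right)\right)^{2} + 176 = \left(\frac{1}{2} \cdot \frac{1}{3} \cdot 4 + \left(6 + 5\right)\right)^{2} + 176 = \left(\frac{2}{3} + 11\right)^{2} + 176 = \left(\frac{35}{3}\right)^{2} + 176 = \frac{1225}{9} + 176 = \frac{2809}{9}$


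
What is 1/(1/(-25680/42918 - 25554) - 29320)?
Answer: -182792042/5359462678593 ≈ -3.4106e-5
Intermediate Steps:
1/(1/(-25680/42918 - 25554) - 29320) = 1/(1/(-25680*1/42918 - 25554) - 29320) = 1/(1/(-4280/7153 - 25554) - 29320) = 1/(1/(-182792042/7153) - 29320) = 1/(-7153/182792042 - 29320) = 1/(-5359462678593/182792042) = -182792042/5359462678593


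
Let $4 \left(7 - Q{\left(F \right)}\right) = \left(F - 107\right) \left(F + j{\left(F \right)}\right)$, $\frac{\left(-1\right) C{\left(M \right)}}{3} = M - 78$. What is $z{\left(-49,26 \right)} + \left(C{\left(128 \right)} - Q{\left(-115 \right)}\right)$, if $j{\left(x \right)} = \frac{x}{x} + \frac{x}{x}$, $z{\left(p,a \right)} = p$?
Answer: $\frac{12131}{2} \approx 6065.5$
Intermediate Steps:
$C{\left(M \right)} = 234 - 3 M$ ($C{\left(M \right)} = - 3 \left(M - 78\right) = - 3 \left(-78 + M\right) = 234 - 3 M$)
$j{\left(x \right)} = 2$ ($j{\left(x \right)} = 1 + 1 = 2$)
$Q{\left(F \right)} = 7 - \frac{\left(-107 + F\right) \left(2 + F\right)}{4}$ ($Q{\left(F \right)} = 7 - \frac{\left(F - 107\right) \left(F + 2\right)}{4} = 7 - \frac{\left(F - 107\right) \left(2 + F\right)}{4} = 7 - \frac{\left(-107 + F\right) \left(2 + F\right)}{4}$)
$z{\left(-49,26 \right)} + \left(C{\left(128 \right)} - Q{\left(-115 \right)}\right) = -49 - \left(\frac{421}{2} - \frac{13225}{4} - \frac{12075}{4}\right) = -49 + \left(\left(234 - 384\right) - \left(\frac{121}{2} - \frac{13225}{4} - \frac{12075}{4}\right)\right) = -49 - - \frac{12229}{2} = -49 + \left(-150 + \frac{12529}{2}\right) = -49 + \frac{12229}{2} = \frac{12131}{2}$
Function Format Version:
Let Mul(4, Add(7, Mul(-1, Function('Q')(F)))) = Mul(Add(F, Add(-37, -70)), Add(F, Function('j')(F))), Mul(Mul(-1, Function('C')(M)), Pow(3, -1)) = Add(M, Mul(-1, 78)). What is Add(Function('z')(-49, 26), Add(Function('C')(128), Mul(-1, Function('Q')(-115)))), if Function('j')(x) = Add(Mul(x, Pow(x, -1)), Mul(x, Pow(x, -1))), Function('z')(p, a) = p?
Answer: Rational(12131, 2) ≈ 6065.5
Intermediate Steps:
Function('C')(M) = Add(234, Mul(-3, M)) (Function('C')(M) = Mul(-3, Add(M, Mul(-1, 78))) = Mul(-3, Add(M, -78)) = Mul(-3, Add(-78, M)) = Add(234, Mul(-3, M)))
Function('j')(x) = 2 (Function('j')(x) = Add(1, 1) = 2)
Function('Q')(F) = Add(7, Mul(Rational(-1, 4), Add(-107, F), Add(2, F))) (Function('Q')(F) = Add(7, Mul(Rational(-1, 4), Mul(Add(F, Add(-37, -70)), Add(F, 2)))) = Add(7, Mul(Rational(-1, 4), Mul(Add(F, -107), Add(2, F)))) = Add(7, Mul(Rational(-1, 4), Mul(Add(-107, F), Add(2, F)))) = Add(7, Mul(Rational(-1, 4), Add(-107, F), Add(2, F))))
Add(Function('z')(-49, 26), Add(Function('C')(128), Mul(-1, Function('Q')(-115)))) = Add(-49, Add(Add(234, Mul(-3, 128)), Mul(-1, Add(Rational(121, 2), Mul(Rational(-1, 4), Pow(-115, 2)), Mul(Rational(105, 4), -115))))) = Add(-49, Add(Add(234, -384), Mul(-1, Add(Rational(121, 2), Mul(Rational(-1, 4), 13225), Rational(-12075, 4))))) = Add(-49, Add(-150, Mul(-1, Add(Rational(121, 2), Rational(-13225, 4), Rational(-12075, 4))))) = Add(-49, Add(-150, Mul(-1, Rational(-12529, 2)))) = Add(-49, Add(-150, Rational(12529, 2))) = Add(-49, Rational(12229, 2)) = Rational(12131, 2)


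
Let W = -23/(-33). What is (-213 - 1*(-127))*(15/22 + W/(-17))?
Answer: -30917/561 ≈ -55.111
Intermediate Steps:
W = 23/33 (W = -23*(-1/33) = 23/33 ≈ 0.69697)
(-213 - 1*(-127))*(15/22 + W/(-17)) = (-213 - 1*(-127))*(15/22 + (23/33)/(-17)) = (-213 + 127)*(15*(1/22) + (23/33)*(-1/17)) = -86*(15/22 - 23/561) = -86*719/1122 = -30917/561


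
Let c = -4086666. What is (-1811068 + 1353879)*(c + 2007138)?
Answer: 950737326792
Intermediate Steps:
(-1811068 + 1353879)*(c + 2007138) = (-1811068 + 1353879)*(-4086666 + 2007138) = -457189*(-2079528) = 950737326792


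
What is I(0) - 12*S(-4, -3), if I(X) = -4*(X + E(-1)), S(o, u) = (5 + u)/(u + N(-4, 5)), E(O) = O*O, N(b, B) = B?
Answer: -16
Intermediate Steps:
E(O) = O²
S(o, u) = 1 (S(o, u) = (5 + u)/(u + 5) = (5 + u)/(5 + u) = 1)
I(X) = -4 - 4*X (I(X) = -4*(X + (-1)²) = -4*(X + 1) = -4*(1 + X) = -4 - 4*X)
I(0) - 12*S(-4, -3) = (-4 - 4*0) - 12*1 = (-4 + 0) - 12 = -4 - 12 = -16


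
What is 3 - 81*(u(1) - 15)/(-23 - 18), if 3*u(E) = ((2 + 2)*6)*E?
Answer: -444/41 ≈ -10.829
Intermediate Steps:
u(E) = 8*E (u(E) = (((2 + 2)*6)*E)/3 = ((4*6)*E)/3 = (24*E)/3 = 8*E)
3 - 81*(u(1) - 15)/(-23 - 18) = 3 - 81*(8*1 - 15)/(-23 - 18) = 3 - 81*(8 - 15)/(-41) = 3 - (-567)*(-1)/41 = 3 - 81*7/41 = 3 - 567/41 = -444/41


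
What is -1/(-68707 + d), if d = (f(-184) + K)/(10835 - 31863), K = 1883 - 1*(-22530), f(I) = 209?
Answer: 10514/722397709 ≈ 1.4554e-5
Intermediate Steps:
K = 24413 (K = 1883 + 22530 = 24413)
d = -12311/10514 (d = (209 + 24413)/(10835 - 31863) = 24622/(-21028) = 24622*(-1/21028) = -12311/10514 ≈ -1.1709)
-1/(-68707 + d) = -1/(-68707 - 12311/10514) = -1/(-722397709/10514) = -1*(-10514/722397709) = 10514/722397709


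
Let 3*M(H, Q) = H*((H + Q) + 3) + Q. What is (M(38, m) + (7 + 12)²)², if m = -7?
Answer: 5607424/9 ≈ 6.2305e+5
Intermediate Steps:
M(H, Q) = Q/3 + H*(3 + H + Q)/3 (M(H, Q) = (H*((H + Q) + 3) + Q)/3 = (H*(3 + H + Q) + Q)/3 = (Q + H*(3 + H + Q))/3 = Q/3 + H*(3 + H + Q)/3)
(M(38, m) + (7 + 12)²)² = ((38 + (⅓)*(-7) + (⅓)*38² + (⅓)*38*(-7)) + (7 + 12)²)² = ((38 - 7/3 + (⅓)*1444 - 266/3) + 19²)² = ((38 - 7/3 + 1444/3 - 266/3) + 361)² = (1285/3 + 361)² = (2368/3)² = 5607424/9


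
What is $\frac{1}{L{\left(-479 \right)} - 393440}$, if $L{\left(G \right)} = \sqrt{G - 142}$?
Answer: $- \frac{393440}{154795034221} - \frac{3 i \sqrt{69}}{154795034221} \approx -2.5417 \cdot 10^{-6} - 1.6099 \cdot 10^{-10} i$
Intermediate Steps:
$L{\left(G \right)} = \sqrt{-142 + G}$
$\frac{1}{L{\left(-479 \right)} - 393440} = \frac{1}{\sqrt{-142 - 479} - 393440} = \frac{1}{\sqrt{-621} - 393440} = \frac{1}{3 i \sqrt{69} - 393440} = \frac{1}{-393440 + 3 i \sqrt{69}}$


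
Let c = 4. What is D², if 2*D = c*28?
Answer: 3136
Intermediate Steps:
D = 56 (D = (4*28)/2 = (½)*112 = 56)
D² = 56² = 3136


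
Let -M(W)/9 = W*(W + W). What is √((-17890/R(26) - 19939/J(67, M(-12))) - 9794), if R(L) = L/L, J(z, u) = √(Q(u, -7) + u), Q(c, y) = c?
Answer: √(-3986496 + 39878*I)/12 ≈ 0.83219 + 166.39*I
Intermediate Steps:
M(W) = -18*W² (M(W) = -9*W*(W + W) = -9*W*2*W = -18*W²)
J(z, u) = √2*√u (J(z, u) = √(u + u) = √(2*u) = √2*√u)
R(L) = 1
√((-17890/R(26) - 19939/J(67, M(-12))) - 9794) = √((-17890/1 - 19939*(-I/72)) - 9794) = √((-17890*1 - 19939*(-I/72)) - 9794) = √((-17890 - 19939*(-I/72)) - 9794) = √((-17890 - (-19939)*I/72) - 9794) = √((-17890 + 19939*I/72) - 9794) = √(-27684 + 19939*I/72)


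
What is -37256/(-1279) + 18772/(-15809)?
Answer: 564970716/20219711 ≈ 27.942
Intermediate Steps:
-37256/(-1279) + 18772/(-15809) = -37256*(-1/1279) + 18772*(-1/15809) = 37256/1279 - 18772/15809 = 564970716/20219711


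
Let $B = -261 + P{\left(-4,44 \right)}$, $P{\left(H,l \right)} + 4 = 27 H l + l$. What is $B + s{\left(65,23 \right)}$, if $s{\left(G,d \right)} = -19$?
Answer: $-4992$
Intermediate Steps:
$P{\left(H,l \right)} = -4 + l + 27 H l$ ($P{\left(H,l \right)} = -4 + \left(27 H l + l\right) = -4 + \left(l + 27 H l\right) = -4 + l + 27 H l$)
$B = -4973$ ($B = -261 + \left(-4 + 44 + 27 \left(-4\right) 44\right) = -261 - 4712 = -4973$)
$B + s{\left(65,23 \right)} = -4973 - 19 = -4992$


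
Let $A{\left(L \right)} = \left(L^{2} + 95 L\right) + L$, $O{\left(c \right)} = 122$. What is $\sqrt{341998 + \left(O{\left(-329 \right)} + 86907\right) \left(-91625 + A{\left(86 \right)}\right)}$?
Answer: $i \sqrt{6611512219} \approx 81311.0 i$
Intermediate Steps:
$A{\left(L \right)} = L^{2} + 96 L$
$\sqrt{341998 + \left(O{\left(-329 \right)} + 86907\right) \left(-91625 + A{\left(86 \right)}\right)} = \sqrt{341998 + \left(122 + 86907\right) \left(-91625 + 86 \left(96 + 86\right)\right)} = \sqrt{341998 + 87029 \left(-91625 + 86 \cdot 182\right)} = \sqrt{341998 + 87029 \left(-91625 + 15652\right)} = \sqrt{341998 + 87029 \left(-75973\right)} = \sqrt{341998 - 6611854217} = \sqrt{-6611512219} = i \sqrt{6611512219}$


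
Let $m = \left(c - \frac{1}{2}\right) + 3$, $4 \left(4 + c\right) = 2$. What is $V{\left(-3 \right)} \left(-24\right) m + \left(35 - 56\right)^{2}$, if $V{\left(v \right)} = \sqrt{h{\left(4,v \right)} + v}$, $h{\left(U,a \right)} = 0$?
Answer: $441 + 24 i \sqrt{3} \approx 441.0 + 41.569 i$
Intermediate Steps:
$c = - \frac{7}{2}$ ($c = -4 + \frac{1}{4} \cdot 2 = -4 + \frac{1}{2} = - \frac{7}{2} \approx -3.5$)
$V{\left(v \right)} = \sqrt{v}$ ($V{\left(v \right)} = \sqrt{0 + v} = \sqrt{v}$)
$m = -1$ ($m = \left(- \frac{7}{2} - \frac{1}{2}\right) + 3 = -4 + 3 = -1$)
$V{\left(-3 \right)} \left(-24\right) m + \left(35 - 56\right)^{2} = \sqrt{-3} \left(-24\right) \left(-1\right) + \left(35 - 56\right)^{2} = i \sqrt{3} \left(-24\right) \left(-1\right) + \left(-21\right)^{2} = - 24 i \sqrt{3} \left(-1\right) + 441 = 24 i \sqrt{3} + 441 = 441 + 24 i \sqrt{3}$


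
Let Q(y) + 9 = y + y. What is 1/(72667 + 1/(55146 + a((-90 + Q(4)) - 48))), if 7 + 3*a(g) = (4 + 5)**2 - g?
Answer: 55217/4012453740 ≈ 1.3761e-5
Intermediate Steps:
Q(y) = -9 + 2*y (Q(y) = -9 + (y + y) = -9 + 2*y)
a(g) = 74/3 - g/3 (a(g) = -7/3 + ((4 + 5)**2 - g)/3 = -7/3 + (9**2 - g)/3 = -7/3 + (81 - g)/3 = -7/3 + (27 - g/3) = 74/3 - g/3)
1/(72667 + 1/(55146 + a((-90 + Q(4)) - 48))) = 1/(72667 + 1/(55146 + (74/3 - ((-90 + (-9 + 2*4)) - 48)/3))) = 1/(72667 + 1/(55146 + (74/3 - ((-90 + (-9 + 8)) - 48)/3))) = 1/(72667 + 1/(55146 + (74/3 - ((-90 - 1) - 48)/3))) = 1/(72667 + 1/(55146 + (74/3 - (-91 - 48)/3))) = 1/(72667 + 1/(55146 + (74/3 - 1/3*(-139)))) = 1/(72667 + 1/(55146 + (74/3 + 139/3))) = 1/(72667 + 1/(55146 + 71)) = 1/(72667 + 1/55217) = 1/(4012453740/55217) = 55217/4012453740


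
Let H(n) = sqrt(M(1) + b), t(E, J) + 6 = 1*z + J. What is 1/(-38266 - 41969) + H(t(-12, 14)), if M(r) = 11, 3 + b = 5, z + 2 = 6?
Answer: -1/80235 + sqrt(13) ≈ 3.6055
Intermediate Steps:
z = 4 (z = -2 + 6 = 4)
b = 2 (b = -3 + 5 = 2)
t(E, J) = -2 + J (t(E, J) = -6 + (1*4 + J) = -6 + (4 + J) = -2 + J)
H(n) = sqrt(13) (H(n) = sqrt(11 + 2) = sqrt(13))
1/(-38266 - 41969) + H(t(-12, 14)) = 1/(-38266 - 41969) + sqrt(13) = 1/(-80235) + sqrt(13) = -1/80235 + sqrt(13)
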